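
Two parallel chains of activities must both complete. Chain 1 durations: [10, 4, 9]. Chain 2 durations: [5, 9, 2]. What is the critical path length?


Path A total = 10 + 4 + 9 = 23
Path B total = 5 + 9 + 2 = 16
Critical path = longest path = max(23, 16) = 23

23


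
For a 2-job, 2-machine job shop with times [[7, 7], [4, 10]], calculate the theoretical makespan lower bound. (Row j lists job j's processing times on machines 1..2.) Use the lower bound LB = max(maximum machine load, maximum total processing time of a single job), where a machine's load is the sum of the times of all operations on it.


Machine loads:
  Machine 1: 7 + 4 = 11
  Machine 2: 7 + 10 = 17
Max machine load = 17
Job totals:
  Job 1: 14
  Job 2: 14
Max job total = 14
Lower bound = max(17, 14) = 17

17


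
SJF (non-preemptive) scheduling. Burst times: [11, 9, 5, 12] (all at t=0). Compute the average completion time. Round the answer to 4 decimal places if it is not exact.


SJF order (ascending): [5, 9, 11, 12]
Completion times:
  Job 1: burst=5, C=5
  Job 2: burst=9, C=14
  Job 3: burst=11, C=25
  Job 4: burst=12, C=37
Average completion = 81/4 = 20.25

20.25


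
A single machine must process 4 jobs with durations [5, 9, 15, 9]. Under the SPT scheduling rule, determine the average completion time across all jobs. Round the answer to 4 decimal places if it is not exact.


Sort jobs by processing time (SPT order): [5, 9, 9, 15]
Compute completion times sequentially:
  Job 1: processing = 5, completes at 5
  Job 2: processing = 9, completes at 14
  Job 3: processing = 9, completes at 23
  Job 4: processing = 15, completes at 38
Sum of completion times = 80
Average completion time = 80/4 = 20.0

20.0


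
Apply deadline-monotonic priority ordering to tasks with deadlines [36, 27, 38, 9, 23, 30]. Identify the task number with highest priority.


Sort tasks by relative deadline (ascending):
  Task 4: deadline = 9
  Task 5: deadline = 23
  Task 2: deadline = 27
  Task 6: deadline = 30
  Task 1: deadline = 36
  Task 3: deadline = 38
Priority order (highest first): [4, 5, 2, 6, 1, 3]
Highest priority task = 4

4


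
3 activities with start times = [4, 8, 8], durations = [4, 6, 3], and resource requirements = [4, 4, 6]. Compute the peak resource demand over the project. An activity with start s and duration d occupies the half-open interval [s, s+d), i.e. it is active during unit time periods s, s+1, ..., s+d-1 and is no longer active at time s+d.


Each activity i is active on [start_i, start_i + duration_i).
Compute total resource usage per time slot:
  t=0: active resources = [], total = 0
  t=1: active resources = [], total = 0
  t=2: active resources = [], total = 0
  t=3: active resources = [], total = 0
  t=4: active resources = [4], total = 4
  t=5: active resources = [4], total = 4
  t=6: active resources = [4], total = 4
  t=7: active resources = [4], total = 4
  t=8: active resources = [4, 6], total = 10
  t=9: active resources = [4, 6], total = 10
  t=10: active resources = [4, 6], total = 10
  t=11: active resources = [4], total = 4
  t=12: active resources = [4], total = 4
  t=13: active resources = [4], total = 4
Peak resource demand = 10

10


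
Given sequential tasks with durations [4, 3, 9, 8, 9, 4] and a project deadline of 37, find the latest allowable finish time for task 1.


LF(activity 1) = deadline - sum of successor durations
Successors: activities 2 through 6 with durations [3, 9, 8, 9, 4]
Sum of successor durations = 33
LF = 37 - 33 = 4

4


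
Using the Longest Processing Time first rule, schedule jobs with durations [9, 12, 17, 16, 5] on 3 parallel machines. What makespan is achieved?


Sort jobs in decreasing order (LPT): [17, 16, 12, 9, 5]
Assign each job to the least loaded machine:
  Machine 1: jobs [17], load = 17
  Machine 2: jobs [16, 5], load = 21
  Machine 3: jobs [12, 9], load = 21
Makespan = max load = 21

21


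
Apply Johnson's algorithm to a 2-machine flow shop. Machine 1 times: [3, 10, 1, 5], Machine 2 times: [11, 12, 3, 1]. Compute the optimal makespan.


Apply Johnson's rule:
  Group 1 (a <= b): [(3, 1, 3), (1, 3, 11), (2, 10, 12)]
  Group 2 (a > b): [(4, 5, 1)]
Optimal job order: [3, 1, 2, 4]
Schedule:
  Job 3: M1 done at 1, M2 done at 4
  Job 1: M1 done at 4, M2 done at 15
  Job 2: M1 done at 14, M2 done at 27
  Job 4: M1 done at 19, M2 done at 28
Makespan = 28

28


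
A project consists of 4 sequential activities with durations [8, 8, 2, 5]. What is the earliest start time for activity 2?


Activity 2 starts after activities 1 through 1 complete.
Predecessor durations: [8]
ES = 8 = 8

8


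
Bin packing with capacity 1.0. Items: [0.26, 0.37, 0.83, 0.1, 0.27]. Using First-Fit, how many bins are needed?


Place items sequentially using First-Fit:
  Item 0.26 -> new Bin 1
  Item 0.37 -> Bin 1 (now 0.63)
  Item 0.83 -> new Bin 2
  Item 0.1 -> Bin 1 (now 0.73)
  Item 0.27 -> Bin 1 (now 1.0)
Total bins used = 2

2


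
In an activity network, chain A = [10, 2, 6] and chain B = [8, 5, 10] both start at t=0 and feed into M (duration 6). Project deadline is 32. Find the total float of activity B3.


Forward pass: ES(B3) = sum of predecessors on chain B = 13
EF = ES + duration = 13 + 10 = 23
Backward pass: LF(M) = deadline = 32; LS(M) = 32 - 6 = 26
LF(B3) = LS(M) - sum(successors on chain B) = 26 - 0 = 26
LS = LF - duration = 26 - 10 = 16
Total float = LS - ES = 16 - 13 = 3

3


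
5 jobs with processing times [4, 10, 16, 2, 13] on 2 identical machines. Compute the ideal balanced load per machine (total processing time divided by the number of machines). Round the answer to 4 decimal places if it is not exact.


Total processing time = 4 + 10 + 16 + 2 + 13 = 45
Number of machines = 2
Ideal balanced load = 45 / 2 = 22.5

22.5


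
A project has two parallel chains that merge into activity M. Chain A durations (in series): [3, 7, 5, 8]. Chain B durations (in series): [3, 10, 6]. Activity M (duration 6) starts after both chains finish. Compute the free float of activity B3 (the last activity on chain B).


ES(B3) = sum of predecessors on chain B = 13
EF(B3) = ES + duration = 13 + 6 = 19
Successor of B3 is M. ES(M) = max(sum(A), sum(B)) = max(23, 19) = 23
Free float = ES(successor) - EF(current) = 23 - 19 = 4

4


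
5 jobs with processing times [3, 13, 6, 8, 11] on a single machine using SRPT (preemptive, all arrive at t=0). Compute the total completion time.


Since all jobs arrive at t=0, SRPT equals SPT ordering.
SPT order: [3, 6, 8, 11, 13]
Completion times:
  Job 1: p=3, C=3
  Job 2: p=6, C=9
  Job 3: p=8, C=17
  Job 4: p=11, C=28
  Job 5: p=13, C=41
Total completion time = 3 + 9 + 17 + 28 + 41 = 98

98


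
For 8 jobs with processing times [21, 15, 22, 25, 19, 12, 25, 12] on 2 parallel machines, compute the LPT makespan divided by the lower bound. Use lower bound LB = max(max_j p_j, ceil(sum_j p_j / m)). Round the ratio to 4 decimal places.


LPT order: [25, 25, 22, 21, 19, 15, 12, 12]
Machine loads after assignment: [74, 77]
LPT makespan = 77
Lower bound = max(max_job, ceil(total/2)) = max(25, 76) = 76
Ratio = 77 / 76 = 1.0132

1.0132


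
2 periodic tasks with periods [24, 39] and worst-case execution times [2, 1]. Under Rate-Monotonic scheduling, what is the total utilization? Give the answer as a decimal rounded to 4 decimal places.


Compute individual utilizations (exact fractions):
  Task 1: C/T = 2/24 = 1/12 (approx. 0.0833)
  Task 2: C/T = 1/39 (approx. 0.0256)
Total utilization U = 1/12 + 1/39 = 17/156
Rounded to 4 decimal places: U = 0.1090
RM (Liu & Layland) bound for 2 tasks = 0.828427; compare with U = 17/156 (approx. 0.108974)
U <= bound, so schedulable by RM sufficient condition.

0.1090


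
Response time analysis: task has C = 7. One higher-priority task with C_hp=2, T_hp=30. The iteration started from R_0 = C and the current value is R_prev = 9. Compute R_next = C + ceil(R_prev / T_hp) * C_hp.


R_next = C + ceil(R_prev / T_hp) * C_hp
ceil(9 / 30) = ceil(0.3) = 1
Interference = 1 * 2 = 2
R_next = 7 + 2 = 9
R_next = R_prev, so the iteration has converged (response time = 9).

9


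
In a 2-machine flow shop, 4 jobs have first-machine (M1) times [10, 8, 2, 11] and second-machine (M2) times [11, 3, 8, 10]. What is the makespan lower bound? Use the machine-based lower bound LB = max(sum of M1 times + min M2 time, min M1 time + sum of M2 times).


LB1 = sum(M1 times) + min(M2 times) = 31 + 3 = 34
LB2 = min(M1 times) + sum(M2 times) = 2 + 32 = 34
Lower bound = max(LB1, LB2) = max(34, 34) = 34

34


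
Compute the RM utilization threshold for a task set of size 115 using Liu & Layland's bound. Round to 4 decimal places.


Compute 2^(1/115) = 1.0060455679
Subtract 1: 1.0060455679 - 1 = 0.0060455679
Multiply by n: 115 * 0.0060455679 = 0.6952403085
Round to 4 dp: 0.6952

0.6952


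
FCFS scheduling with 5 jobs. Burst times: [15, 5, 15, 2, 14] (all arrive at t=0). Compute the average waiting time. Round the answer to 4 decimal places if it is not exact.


FCFS order (as given): [15, 5, 15, 2, 14]
Waiting times:
  Job 1: wait = 0
  Job 2: wait = 15
  Job 3: wait = 20
  Job 4: wait = 35
  Job 5: wait = 37
Sum of waiting times = 107
Average waiting time = 107/5 = 21.4

21.4


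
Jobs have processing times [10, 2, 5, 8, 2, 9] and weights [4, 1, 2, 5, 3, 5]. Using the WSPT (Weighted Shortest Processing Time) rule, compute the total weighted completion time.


Compute p/w ratios and sort ascending (WSPT): [(2, 3), (8, 5), (9, 5), (2, 1), (10, 4), (5, 2)]
Compute weighted completion times:
  Job (p=2,w=3): C=2, w*C=3*2=6
  Job (p=8,w=5): C=10, w*C=5*10=50
  Job (p=9,w=5): C=19, w*C=5*19=95
  Job (p=2,w=1): C=21, w*C=1*21=21
  Job (p=10,w=4): C=31, w*C=4*31=124
  Job (p=5,w=2): C=36, w*C=2*36=72
Total weighted completion time = 368

368


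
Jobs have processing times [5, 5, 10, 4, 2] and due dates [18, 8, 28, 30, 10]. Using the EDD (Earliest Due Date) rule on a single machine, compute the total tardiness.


Sort by due date (EDD order): [(5, 8), (2, 10), (5, 18), (10, 28), (4, 30)]
Compute completion times and tardiness:
  Job 1: p=5, d=8, C=5, tardiness=max(0,5-8)=0
  Job 2: p=2, d=10, C=7, tardiness=max(0,7-10)=0
  Job 3: p=5, d=18, C=12, tardiness=max(0,12-18)=0
  Job 4: p=10, d=28, C=22, tardiness=max(0,22-28)=0
  Job 5: p=4, d=30, C=26, tardiness=max(0,26-30)=0
Total tardiness = 0

0


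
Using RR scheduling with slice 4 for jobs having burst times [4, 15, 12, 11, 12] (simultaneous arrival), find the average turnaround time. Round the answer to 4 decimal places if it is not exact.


Time quantum = 4
Execution trace:
  J1 runs 4 units, time = 4
  J2 runs 4 units, time = 8
  J3 runs 4 units, time = 12
  J4 runs 4 units, time = 16
  J5 runs 4 units, time = 20
  J2 runs 4 units, time = 24
  J3 runs 4 units, time = 28
  J4 runs 4 units, time = 32
  J5 runs 4 units, time = 36
  J2 runs 4 units, time = 40
  J3 runs 4 units, time = 44
  J4 runs 3 units, time = 47
  J5 runs 4 units, time = 51
  J2 runs 3 units, time = 54
Finish times: [4, 54, 44, 47, 51]
Average turnaround = 200/5 = 40.0

40.0


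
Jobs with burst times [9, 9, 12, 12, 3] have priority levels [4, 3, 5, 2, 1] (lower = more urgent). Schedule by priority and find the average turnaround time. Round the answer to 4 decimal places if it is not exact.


Sort by priority (ascending = highest first):
Order: [(1, 3), (2, 12), (3, 9), (4, 9), (5, 12)]
Completion times:
  Priority 1, burst=3, C=3
  Priority 2, burst=12, C=15
  Priority 3, burst=9, C=24
  Priority 4, burst=9, C=33
  Priority 5, burst=12, C=45
Average turnaround = 120/5 = 24.0

24.0


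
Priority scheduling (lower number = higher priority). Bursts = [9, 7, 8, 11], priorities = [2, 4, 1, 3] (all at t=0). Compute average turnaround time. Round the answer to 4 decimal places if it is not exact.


Sort by priority (ascending = highest first):
Order: [(1, 8), (2, 9), (3, 11), (4, 7)]
Completion times:
  Priority 1, burst=8, C=8
  Priority 2, burst=9, C=17
  Priority 3, burst=11, C=28
  Priority 4, burst=7, C=35
Average turnaround = 88/4 = 22.0

22.0


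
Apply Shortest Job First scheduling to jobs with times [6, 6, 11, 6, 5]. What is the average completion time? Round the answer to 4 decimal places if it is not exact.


SJF order (ascending): [5, 6, 6, 6, 11]
Completion times:
  Job 1: burst=5, C=5
  Job 2: burst=6, C=11
  Job 3: burst=6, C=17
  Job 4: burst=6, C=23
  Job 5: burst=11, C=34
Average completion = 90/5 = 18.0

18.0


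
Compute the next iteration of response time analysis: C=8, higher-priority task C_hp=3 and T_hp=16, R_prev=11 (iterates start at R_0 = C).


R_next = C + ceil(R_prev / T_hp) * C_hp
ceil(11 / 16) = ceil(0.6875) = 1
Interference = 1 * 3 = 3
R_next = 8 + 3 = 11
R_next = R_prev, so the iteration has converged (response time = 11).

11


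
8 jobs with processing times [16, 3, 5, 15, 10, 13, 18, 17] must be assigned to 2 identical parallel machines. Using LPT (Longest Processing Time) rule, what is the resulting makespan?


Sort jobs in decreasing order (LPT): [18, 17, 16, 15, 13, 10, 5, 3]
Assign each job to the least loaded machine:
  Machine 1: jobs [18, 15, 13, 3], load = 49
  Machine 2: jobs [17, 16, 10, 5], load = 48
Makespan = max load = 49

49


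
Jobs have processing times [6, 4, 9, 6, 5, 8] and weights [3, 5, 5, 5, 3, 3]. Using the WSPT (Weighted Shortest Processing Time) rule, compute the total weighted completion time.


Compute p/w ratios and sort ascending (WSPT): [(4, 5), (6, 5), (5, 3), (9, 5), (6, 3), (8, 3)]
Compute weighted completion times:
  Job (p=4,w=5): C=4, w*C=5*4=20
  Job (p=6,w=5): C=10, w*C=5*10=50
  Job (p=5,w=3): C=15, w*C=3*15=45
  Job (p=9,w=5): C=24, w*C=5*24=120
  Job (p=6,w=3): C=30, w*C=3*30=90
  Job (p=8,w=3): C=38, w*C=3*38=114
Total weighted completion time = 439

439


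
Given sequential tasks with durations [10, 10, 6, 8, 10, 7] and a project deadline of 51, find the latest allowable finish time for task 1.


LF(activity 1) = deadline - sum of successor durations
Successors: activities 2 through 6 with durations [10, 6, 8, 10, 7]
Sum of successor durations = 41
LF = 51 - 41 = 10

10


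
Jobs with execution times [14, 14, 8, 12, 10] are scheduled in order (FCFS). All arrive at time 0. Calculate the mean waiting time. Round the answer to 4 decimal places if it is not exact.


FCFS order (as given): [14, 14, 8, 12, 10]
Waiting times:
  Job 1: wait = 0
  Job 2: wait = 14
  Job 3: wait = 28
  Job 4: wait = 36
  Job 5: wait = 48
Sum of waiting times = 126
Average waiting time = 126/5 = 25.2

25.2


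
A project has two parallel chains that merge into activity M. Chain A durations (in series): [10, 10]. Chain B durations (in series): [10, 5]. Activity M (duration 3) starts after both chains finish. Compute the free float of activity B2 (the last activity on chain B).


ES(B2) = sum of predecessors on chain B = 10
EF(B2) = ES + duration = 10 + 5 = 15
Successor of B2 is M. ES(M) = max(sum(A), sum(B)) = max(20, 15) = 20
Free float = ES(successor) - EF(current) = 20 - 15 = 5

5


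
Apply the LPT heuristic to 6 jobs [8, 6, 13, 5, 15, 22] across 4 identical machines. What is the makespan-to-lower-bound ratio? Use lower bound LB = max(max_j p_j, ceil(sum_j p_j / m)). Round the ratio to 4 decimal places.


LPT order: [22, 15, 13, 8, 6, 5]
Machine loads after assignment: [22, 15, 18, 14]
LPT makespan = 22
Lower bound = max(max_job, ceil(total/4)) = max(22, 18) = 22
Ratio = 22 / 22 = 1.0

1.0


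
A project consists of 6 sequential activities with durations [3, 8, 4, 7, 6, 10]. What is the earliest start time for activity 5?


Activity 5 starts after activities 1 through 4 complete.
Predecessor durations: [3, 8, 4, 7]
ES = 3 + 8 + 4 + 7 = 22

22


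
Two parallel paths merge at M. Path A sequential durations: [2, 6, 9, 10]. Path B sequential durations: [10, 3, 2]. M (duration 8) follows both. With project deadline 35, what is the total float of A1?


Forward pass: ES(A1) = sum of predecessors on chain A = 0
EF = ES + duration = 0 + 2 = 2
Backward pass: LF(M) = deadline = 35; LS(M) = 35 - 8 = 27
LF(A1) = LS(M) - sum(successors on chain A) = 27 - 25 = 2
LS = LF - duration = 2 - 2 = 0
Total float = LS - ES = 0 - 0 = 0

0


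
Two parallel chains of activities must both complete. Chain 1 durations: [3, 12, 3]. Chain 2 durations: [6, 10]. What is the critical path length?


Path A total = 3 + 12 + 3 = 18
Path B total = 6 + 10 = 16
Critical path = longest path = max(18, 16) = 18

18


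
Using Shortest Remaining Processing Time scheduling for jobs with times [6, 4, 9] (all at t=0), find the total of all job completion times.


Since all jobs arrive at t=0, SRPT equals SPT ordering.
SPT order: [4, 6, 9]
Completion times:
  Job 1: p=4, C=4
  Job 2: p=6, C=10
  Job 3: p=9, C=19
Total completion time = 4 + 10 + 19 = 33

33


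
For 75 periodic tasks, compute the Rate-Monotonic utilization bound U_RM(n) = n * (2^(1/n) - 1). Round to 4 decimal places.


Compute 2^(1/75) = 1.0092848012
Subtract 1: 1.0092848012 - 1 = 0.0092848012
Multiply by n: 75 * 0.0092848012 = 0.6963600900
Round to 4 dp: 0.6964

0.6964


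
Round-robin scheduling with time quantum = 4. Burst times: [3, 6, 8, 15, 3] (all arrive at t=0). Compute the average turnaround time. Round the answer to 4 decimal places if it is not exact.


Time quantum = 4
Execution trace:
  J1 runs 3 units, time = 3
  J2 runs 4 units, time = 7
  J3 runs 4 units, time = 11
  J4 runs 4 units, time = 15
  J5 runs 3 units, time = 18
  J2 runs 2 units, time = 20
  J3 runs 4 units, time = 24
  J4 runs 4 units, time = 28
  J4 runs 4 units, time = 32
  J4 runs 3 units, time = 35
Finish times: [3, 20, 24, 35, 18]
Average turnaround = 100/5 = 20.0

20.0


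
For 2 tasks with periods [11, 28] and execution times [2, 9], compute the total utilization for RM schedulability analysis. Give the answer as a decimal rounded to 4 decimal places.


Compute individual utilizations (exact fractions):
  Task 1: C/T = 2/11 (approx. 0.1818)
  Task 2: C/T = 9/28 (approx. 0.3214)
Total utilization U = 2/11 + 9/28 = 155/308
Rounded to 4 decimal places: U = 0.5032
RM (Liu & Layland) bound for 2 tasks = 0.828427; compare with U = 155/308 (approx. 0.503247)
U <= bound, so schedulable by RM sufficient condition.

0.5032


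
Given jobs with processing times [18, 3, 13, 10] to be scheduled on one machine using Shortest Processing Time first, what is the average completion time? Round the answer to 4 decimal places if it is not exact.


Sort jobs by processing time (SPT order): [3, 10, 13, 18]
Compute completion times sequentially:
  Job 1: processing = 3, completes at 3
  Job 2: processing = 10, completes at 13
  Job 3: processing = 13, completes at 26
  Job 4: processing = 18, completes at 44
Sum of completion times = 86
Average completion time = 86/4 = 21.5

21.5


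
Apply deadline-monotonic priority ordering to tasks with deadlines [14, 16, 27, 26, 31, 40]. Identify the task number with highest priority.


Sort tasks by relative deadline (ascending):
  Task 1: deadline = 14
  Task 2: deadline = 16
  Task 4: deadline = 26
  Task 3: deadline = 27
  Task 5: deadline = 31
  Task 6: deadline = 40
Priority order (highest first): [1, 2, 4, 3, 5, 6]
Highest priority task = 1

1


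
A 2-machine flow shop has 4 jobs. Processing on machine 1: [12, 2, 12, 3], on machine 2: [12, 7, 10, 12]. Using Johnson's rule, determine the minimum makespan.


Apply Johnson's rule:
  Group 1 (a <= b): [(2, 2, 7), (4, 3, 12), (1, 12, 12)]
  Group 2 (a > b): [(3, 12, 10)]
Optimal job order: [2, 4, 1, 3]
Schedule:
  Job 2: M1 done at 2, M2 done at 9
  Job 4: M1 done at 5, M2 done at 21
  Job 1: M1 done at 17, M2 done at 33
  Job 3: M1 done at 29, M2 done at 43
Makespan = 43

43


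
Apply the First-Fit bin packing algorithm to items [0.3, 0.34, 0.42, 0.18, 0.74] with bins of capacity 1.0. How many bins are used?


Place items sequentially using First-Fit:
  Item 0.3 -> new Bin 1
  Item 0.34 -> Bin 1 (now 0.64)
  Item 0.42 -> new Bin 2
  Item 0.18 -> Bin 1 (now 0.82)
  Item 0.74 -> new Bin 3
Total bins used = 3

3


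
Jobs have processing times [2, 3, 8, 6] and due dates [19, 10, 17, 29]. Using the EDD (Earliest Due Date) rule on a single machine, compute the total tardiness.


Sort by due date (EDD order): [(3, 10), (8, 17), (2, 19), (6, 29)]
Compute completion times and tardiness:
  Job 1: p=3, d=10, C=3, tardiness=max(0,3-10)=0
  Job 2: p=8, d=17, C=11, tardiness=max(0,11-17)=0
  Job 3: p=2, d=19, C=13, tardiness=max(0,13-19)=0
  Job 4: p=6, d=29, C=19, tardiness=max(0,19-29)=0
Total tardiness = 0

0


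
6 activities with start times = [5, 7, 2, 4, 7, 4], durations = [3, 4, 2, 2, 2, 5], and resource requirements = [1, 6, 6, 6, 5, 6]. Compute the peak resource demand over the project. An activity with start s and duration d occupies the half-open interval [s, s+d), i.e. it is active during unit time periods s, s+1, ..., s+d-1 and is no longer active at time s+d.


Each activity i is active on [start_i, start_i + duration_i).
Compute total resource usage per time slot:
  t=0: active resources = [], total = 0
  t=1: active resources = [], total = 0
  t=2: active resources = [6], total = 6
  t=3: active resources = [6], total = 6
  t=4: active resources = [6, 6], total = 12
  t=5: active resources = [1, 6, 6], total = 13
  t=6: active resources = [1, 6], total = 7
  t=7: active resources = [1, 6, 5, 6], total = 18
  t=8: active resources = [6, 5, 6], total = 17
  t=9: active resources = [6], total = 6
  t=10: active resources = [6], total = 6
Peak resource demand = 18

18


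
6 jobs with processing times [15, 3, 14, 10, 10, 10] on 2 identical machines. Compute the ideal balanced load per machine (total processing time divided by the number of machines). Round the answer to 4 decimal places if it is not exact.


Total processing time = 15 + 3 + 14 + 10 + 10 + 10 = 62
Number of machines = 2
Ideal balanced load = 62 / 2 = 31.0

31.0


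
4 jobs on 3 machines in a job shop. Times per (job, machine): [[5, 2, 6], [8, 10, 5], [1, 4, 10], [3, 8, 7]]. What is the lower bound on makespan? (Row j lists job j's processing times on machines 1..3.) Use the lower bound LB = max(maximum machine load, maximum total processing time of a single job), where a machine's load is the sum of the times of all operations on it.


Machine loads:
  Machine 1: 5 + 8 + 1 + 3 = 17
  Machine 2: 2 + 10 + 4 + 8 = 24
  Machine 3: 6 + 5 + 10 + 7 = 28
Max machine load = 28
Job totals:
  Job 1: 13
  Job 2: 23
  Job 3: 15
  Job 4: 18
Max job total = 23
Lower bound = max(28, 23) = 28

28


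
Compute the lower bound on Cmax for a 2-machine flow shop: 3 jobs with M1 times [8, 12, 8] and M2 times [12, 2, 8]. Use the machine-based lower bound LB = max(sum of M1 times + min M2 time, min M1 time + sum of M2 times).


LB1 = sum(M1 times) + min(M2 times) = 28 + 2 = 30
LB2 = min(M1 times) + sum(M2 times) = 8 + 22 = 30
Lower bound = max(LB1, LB2) = max(30, 30) = 30

30


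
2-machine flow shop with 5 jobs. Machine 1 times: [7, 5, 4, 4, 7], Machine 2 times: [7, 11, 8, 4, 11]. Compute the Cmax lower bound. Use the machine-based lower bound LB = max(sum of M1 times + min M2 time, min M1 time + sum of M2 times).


LB1 = sum(M1 times) + min(M2 times) = 27 + 4 = 31
LB2 = min(M1 times) + sum(M2 times) = 4 + 41 = 45
Lower bound = max(LB1, LB2) = max(31, 45) = 45

45


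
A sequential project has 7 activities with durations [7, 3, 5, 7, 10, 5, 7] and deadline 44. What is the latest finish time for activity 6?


LF(activity 6) = deadline - sum of successor durations
Successors: activities 7 through 7 with durations [7]
Sum of successor durations = 7
LF = 44 - 7 = 37

37


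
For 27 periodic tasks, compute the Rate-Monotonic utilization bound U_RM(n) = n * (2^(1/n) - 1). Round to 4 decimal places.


Compute 2^(1/27) = 1.0260044847
Subtract 1: 1.0260044847 - 1 = 0.0260044847
Multiply by n: 27 * 0.0260044847 = 0.7021210869
Round to 4 dp: 0.7021

0.7021


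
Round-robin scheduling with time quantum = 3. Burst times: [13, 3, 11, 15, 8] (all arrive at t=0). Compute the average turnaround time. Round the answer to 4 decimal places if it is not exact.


Time quantum = 3
Execution trace:
  J1 runs 3 units, time = 3
  J2 runs 3 units, time = 6
  J3 runs 3 units, time = 9
  J4 runs 3 units, time = 12
  J5 runs 3 units, time = 15
  J1 runs 3 units, time = 18
  J3 runs 3 units, time = 21
  J4 runs 3 units, time = 24
  J5 runs 3 units, time = 27
  J1 runs 3 units, time = 30
  J3 runs 3 units, time = 33
  J4 runs 3 units, time = 36
  J5 runs 2 units, time = 38
  J1 runs 3 units, time = 41
  J3 runs 2 units, time = 43
  J4 runs 3 units, time = 46
  J1 runs 1 units, time = 47
  J4 runs 3 units, time = 50
Finish times: [47, 6, 43, 50, 38]
Average turnaround = 184/5 = 36.8

36.8


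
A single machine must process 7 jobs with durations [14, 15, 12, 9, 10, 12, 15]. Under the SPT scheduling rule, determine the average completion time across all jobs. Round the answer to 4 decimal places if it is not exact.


Sort jobs by processing time (SPT order): [9, 10, 12, 12, 14, 15, 15]
Compute completion times sequentially:
  Job 1: processing = 9, completes at 9
  Job 2: processing = 10, completes at 19
  Job 3: processing = 12, completes at 31
  Job 4: processing = 12, completes at 43
  Job 5: processing = 14, completes at 57
  Job 6: processing = 15, completes at 72
  Job 7: processing = 15, completes at 87
Sum of completion times = 318
Average completion time = 318/7 = 45.4286

45.4286


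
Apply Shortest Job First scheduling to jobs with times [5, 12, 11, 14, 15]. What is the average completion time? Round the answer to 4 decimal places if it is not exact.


SJF order (ascending): [5, 11, 12, 14, 15]
Completion times:
  Job 1: burst=5, C=5
  Job 2: burst=11, C=16
  Job 3: burst=12, C=28
  Job 4: burst=14, C=42
  Job 5: burst=15, C=57
Average completion = 148/5 = 29.6

29.6


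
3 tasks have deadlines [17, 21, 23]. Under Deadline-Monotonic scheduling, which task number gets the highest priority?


Sort tasks by relative deadline (ascending):
  Task 1: deadline = 17
  Task 2: deadline = 21
  Task 3: deadline = 23
Priority order (highest first): [1, 2, 3]
Highest priority task = 1

1


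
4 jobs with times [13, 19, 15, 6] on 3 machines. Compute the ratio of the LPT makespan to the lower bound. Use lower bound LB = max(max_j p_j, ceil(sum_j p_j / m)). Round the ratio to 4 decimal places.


LPT order: [19, 15, 13, 6]
Machine loads after assignment: [19, 15, 19]
LPT makespan = 19
Lower bound = max(max_job, ceil(total/3)) = max(19, 18) = 19
Ratio = 19 / 19 = 1.0

1.0


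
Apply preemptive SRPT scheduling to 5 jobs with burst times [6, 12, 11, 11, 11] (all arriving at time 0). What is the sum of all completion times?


Since all jobs arrive at t=0, SRPT equals SPT ordering.
SPT order: [6, 11, 11, 11, 12]
Completion times:
  Job 1: p=6, C=6
  Job 2: p=11, C=17
  Job 3: p=11, C=28
  Job 4: p=11, C=39
  Job 5: p=12, C=51
Total completion time = 6 + 17 + 28 + 39 + 51 = 141

141


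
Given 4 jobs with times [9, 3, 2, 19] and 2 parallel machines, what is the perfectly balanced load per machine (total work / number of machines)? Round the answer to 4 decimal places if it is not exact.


Total processing time = 9 + 3 + 2 + 19 = 33
Number of machines = 2
Ideal balanced load = 33 / 2 = 16.5

16.5


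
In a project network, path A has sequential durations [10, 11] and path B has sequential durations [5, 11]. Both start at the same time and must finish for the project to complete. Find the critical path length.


Path A total = 10 + 11 = 21
Path B total = 5 + 11 = 16
Critical path = longest path = max(21, 16) = 21

21


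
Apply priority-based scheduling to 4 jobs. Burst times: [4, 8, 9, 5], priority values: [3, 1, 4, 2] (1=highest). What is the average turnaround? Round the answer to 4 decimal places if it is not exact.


Sort by priority (ascending = highest first):
Order: [(1, 8), (2, 5), (3, 4), (4, 9)]
Completion times:
  Priority 1, burst=8, C=8
  Priority 2, burst=5, C=13
  Priority 3, burst=4, C=17
  Priority 4, burst=9, C=26
Average turnaround = 64/4 = 16.0

16.0


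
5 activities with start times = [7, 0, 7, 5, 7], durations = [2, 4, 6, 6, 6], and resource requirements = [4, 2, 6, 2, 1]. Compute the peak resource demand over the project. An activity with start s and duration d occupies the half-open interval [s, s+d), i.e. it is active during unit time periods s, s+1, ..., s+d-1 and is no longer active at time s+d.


Each activity i is active on [start_i, start_i + duration_i).
Compute total resource usage per time slot:
  t=0: active resources = [2], total = 2
  t=1: active resources = [2], total = 2
  t=2: active resources = [2], total = 2
  t=3: active resources = [2], total = 2
  t=4: active resources = [], total = 0
  t=5: active resources = [2], total = 2
  t=6: active resources = [2], total = 2
  t=7: active resources = [4, 6, 2, 1], total = 13
  t=8: active resources = [4, 6, 2, 1], total = 13
  t=9: active resources = [6, 2, 1], total = 9
  t=10: active resources = [6, 2, 1], total = 9
  t=11: active resources = [6, 1], total = 7
  t=12: active resources = [6, 1], total = 7
Peak resource demand = 13

13


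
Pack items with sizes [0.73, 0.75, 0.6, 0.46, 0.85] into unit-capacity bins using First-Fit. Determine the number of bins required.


Place items sequentially using First-Fit:
  Item 0.73 -> new Bin 1
  Item 0.75 -> new Bin 2
  Item 0.6 -> new Bin 3
  Item 0.46 -> new Bin 4
  Item 0.85 -> new Bin 5
Total bins used = 5

5


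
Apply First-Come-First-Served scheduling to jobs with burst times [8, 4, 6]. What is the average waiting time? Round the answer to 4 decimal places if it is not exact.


FCFS order (as given): [8, 4, 6]
Waiting times:
  Job 1: wait = 0
  Job 2: wait = 8
  Job 3: wait = 12
Sum of waiting times = 20
Average waiting time = 20/3 = 6.6667

6.6667


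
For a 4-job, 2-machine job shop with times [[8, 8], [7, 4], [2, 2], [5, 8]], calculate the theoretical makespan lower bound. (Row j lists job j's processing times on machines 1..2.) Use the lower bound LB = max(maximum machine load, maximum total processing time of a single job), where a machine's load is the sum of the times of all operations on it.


Machine loads:
  Machine 1: 8 + 7 + 2 + 5 = 22
  Machine 2: 8 + 4 + 2 + 8 = 22
Max machine load = 22
Job totals:
  Job 1: 16
  Job 2: 11
  Job 3: 4
  Job 4: 13
Max job total = 16
Lower bound = max(22, 16) = 22

22


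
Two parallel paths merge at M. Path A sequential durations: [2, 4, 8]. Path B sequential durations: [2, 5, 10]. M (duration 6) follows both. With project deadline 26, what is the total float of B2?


Forward pass: ES(B2) = sum of predecessors on chain B = 2
EF = ES + duration = 2 + 5 = 7
Backward pass: LF(M) = deadline = 26; LS(M) = 26 - 6 = 20
LF(B2) = LS(M) - sum(successors on chain B) = 20 - 10 = 10
LS = LF - duration = 10 - 5 = 5
Total float = LS - ES = 5 - 2 = 3

3


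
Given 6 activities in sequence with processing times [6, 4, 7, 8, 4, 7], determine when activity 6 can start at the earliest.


Activity 6 starts after activities 1 through 5 complete.
Predecessor durations: [6, 4, 7, 8, 4]
ES = 6 + 4 + 7 + 8 + 4 = 29

29


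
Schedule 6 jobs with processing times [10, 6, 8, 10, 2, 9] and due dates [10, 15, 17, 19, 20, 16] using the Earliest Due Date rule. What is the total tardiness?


Sort by due date (EDD order): [(10, 10), (6, 15), (9, 16), (8, 17), (10, 19), (2, 20)]
Compute completion times and tardiness:
  Job 1: p=10, d=10, C=10, tardiness=max(0,10-10)=0
  Job 2: p=6, d=15, C=16, tardiness=max(0,16-15)=1
  Job 3: p=9, d=16, C=25, tardiness=max(0,25-16)=9
  Job 4: p=8, d=17, C=33, tardiness=max(0,33-17)=16
  Job 5: p=10, d=19, C=43, tardiness=max(0,43-19)=24
  Job 6: p=2, d=20, C=45, tardiness=max(0,45-20)=25
Total tardiness = 75

75


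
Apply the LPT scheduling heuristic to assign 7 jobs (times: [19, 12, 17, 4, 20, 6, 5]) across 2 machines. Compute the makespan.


Sort jobs in decreasing order (LPT): [20, 19, 17, 12, 6, 5, 4]
Assign each job to the least loaded machine:
  Machine 1: jobs [20, 12, 6, 4], load = 42
  Machine 2: jobs [19, 17, 5], load = 41
Makespan = max load = 42

42


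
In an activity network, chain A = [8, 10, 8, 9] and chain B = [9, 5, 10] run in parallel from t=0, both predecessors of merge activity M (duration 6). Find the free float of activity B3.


ES(B3) = sum of predecessors on chain B = 14
EF(B3) = ES + duration = 14 + 10 = 24
Successor of B3 is M. ES(M) = max(sum(A), sum(B)) = max(35, 24) = 35
Free float = ES(successor) - EF(current) = 35 - 24 = 11

11


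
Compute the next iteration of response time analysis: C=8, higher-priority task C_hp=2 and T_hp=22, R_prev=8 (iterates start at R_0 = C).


R_next = C + ceil(R_prev / T_hp) * C_hp
ceil(8 / 22) = ceil(0.3636) = 1
Interference = 1 * 2 = 2
R_next = 8 + 2 = 10

10


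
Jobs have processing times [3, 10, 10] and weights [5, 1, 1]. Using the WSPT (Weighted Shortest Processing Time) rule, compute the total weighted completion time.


Compute p/w ratios and sort ascending (WSPT): [(3, 5), (10, 1), (10, 1)]
Compute weighted completion times:
  Job (p=3,w=5): C=3, w*C=5*3=15
  Job (p=10,w=1): C=13, w*C=1*13=13
  Job (p=10,w=1): C=23, w*C=1*23=23
Total weighted completion time = 51

51


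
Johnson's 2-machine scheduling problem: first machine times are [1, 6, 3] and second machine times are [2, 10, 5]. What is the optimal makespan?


Apply Johnson's rule:
  Group 1 (a <= b): [(1, 1, 2), (3, 3, 5), (2, 6, 10)]
  Group 2 (a > b): []
Optimal job order: [1, 3, 2]
Schedule:
  Job 1: M1 done at 1, M2 done at 3
  Job 3: M1 done at 4, M2 done at 9
  Job 2: M1 done at 10, M2 done at 20
Makespan = 20

20


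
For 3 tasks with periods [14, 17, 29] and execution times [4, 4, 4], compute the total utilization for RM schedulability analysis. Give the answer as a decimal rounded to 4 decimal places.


Compute individual utilizations (exact fractions):
  Task 1: C/T = 4/14 = 2/7 (approx. 0.2857)
  Task 2: C/T = 4/17 (approx. 0.2353)
  Task 3: C/T = 4/29 (approx. 0.1379)
Total utilization U = 2/7 + 4/17 + 4/29 = 2274/3451
Rounded to 4 decimal places: U = 0.6589
RM (Liu & Layland) bound for 3 tasks = 0.779763; compare with U = 2274/3451 (approx. 0.658939)
U <= bound, so schedulable by RM sufficient condition.

0.6589


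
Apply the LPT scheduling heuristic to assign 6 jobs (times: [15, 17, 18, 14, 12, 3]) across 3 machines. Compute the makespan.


Sort jobs in decreasing order (LPT): [18, 17, 15, 14, 12, 3]
Assign each job to the least loaded machine:
  Machine 1: jobs [18, 3], load = 21
  Machine 2: jobs [17, 12], load = 29
  Machine 3: jobs [15, 14], load = 29
Makespan = max load = 29

29


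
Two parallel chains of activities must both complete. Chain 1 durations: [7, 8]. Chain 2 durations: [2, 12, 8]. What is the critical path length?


Path A total = 7 + 8 = 15
Path B total = 2 + 12 + 8 = 22
Critical path = longest path = max(15, 22) = 22

22


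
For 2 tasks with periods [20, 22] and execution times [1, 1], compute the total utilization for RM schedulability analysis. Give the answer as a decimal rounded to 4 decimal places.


Compute individual utilizations (exact fractions):
  Task 1: C/T = 1/20 (approx. 0.05)
  Task 2: C/T = 1/22 (approx. 0.0455)
Total utilization U = 1/20 + 1/22 = 21/220
Rounded to 4 decimal places: U = 0.0955
RM (Liu & Layland) bound for 2 tasks = 0.828427; compare with U = 21/220 (approx. 0.095455)
U <= bound, so schedulable by RM sufficient condition.

0.0955


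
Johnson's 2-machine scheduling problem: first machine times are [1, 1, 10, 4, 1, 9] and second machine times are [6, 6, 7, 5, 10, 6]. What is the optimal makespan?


Apply Johnson's rule:
  Group 1 (a <= b): [(1, 1, 6), (2, 1, 6), (5, 1, 10), (4, 4, 5)]
  Group 2 (a > b): [(3, 10, 7), (6, 9, 6)]
Optimal job order: [1, 2, 5, 4, 3, 6]
Schedule:
  Job 1: M1 done at 1, M2 done at 7
  Job 2: M1 done at 2, M2 done at 13
  Job 5: M1 done at 3, M2 done at 23
  Job 4: M1 done at 7, M2 done at 28
  Job 3: M1 done at 17, M2 done at 35
  Job 6: M1 done at 26, M2 done at 41
Makespan = 41

41


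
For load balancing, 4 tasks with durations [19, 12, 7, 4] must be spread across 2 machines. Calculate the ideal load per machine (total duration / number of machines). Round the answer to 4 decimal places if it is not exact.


Total processing time = 19 + 12 + 7 + 4 = 42
Number of machines = 2
Ideal balanced load = 42 / 2 = 21.0

21.0


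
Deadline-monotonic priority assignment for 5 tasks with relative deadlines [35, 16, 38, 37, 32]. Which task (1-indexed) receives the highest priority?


Sort tasks by relative deadline (ascending):
  Task 2: deadline = 16
  Task 5: deadline = 32
  Task 1: deadline = 35
  Task 4: deadline = 37
  Task 3: deadline = 38
Priority order (highest first): [2, 5, 1, 4, 3]
Highest priority task = 2

2


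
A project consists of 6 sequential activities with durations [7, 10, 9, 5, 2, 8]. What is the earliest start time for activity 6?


Activity 6 starts after activities 1 through 5 complete.
Predecessor durations: [7, 10, 9, 5, 2]
ES = 7 + 10 + 9 + 5 + 2 = 33

33


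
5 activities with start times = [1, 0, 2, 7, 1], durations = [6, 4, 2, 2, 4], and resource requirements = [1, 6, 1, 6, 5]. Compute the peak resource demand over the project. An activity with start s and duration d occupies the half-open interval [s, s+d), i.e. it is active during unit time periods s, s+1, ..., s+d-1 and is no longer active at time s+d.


Each activity i is active on [start_i, start_i + duration_i).
Compute total resource usage per time slot:
  t=0: active resources = [6], total = 6
  t=1: active resources = [1, 6, 5], total = 12
  t=2: active resources = [1, 6, 1, 5], total = 13
  t=3: active resources = [1, 6, 1, 5], total = 13
  t=4: active resources = [1, 5], total = 6
  t=5: active resources = [1], total = 1
  t=6: active resources = [1], total = 1
  t=7: active resources = [6], total = 6
  t=8: active resources = [6], total = 6
Peak resource demand = 13

13


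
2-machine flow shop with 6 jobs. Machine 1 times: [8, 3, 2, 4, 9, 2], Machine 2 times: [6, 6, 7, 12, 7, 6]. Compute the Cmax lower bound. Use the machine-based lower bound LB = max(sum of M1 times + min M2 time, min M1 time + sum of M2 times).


LB1 = sum(M1 times) + min(M2 times) = 28 + 6 = 34
LB2 = min(M1 times) + sum(M2 times) = 2 + 44 = 46
Lower bound = max(LB1, LB2) = max(34, 46) = 46

46


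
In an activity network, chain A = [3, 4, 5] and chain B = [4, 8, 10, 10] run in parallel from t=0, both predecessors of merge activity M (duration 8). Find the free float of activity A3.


ES(A3) = sum of predecessors on chain A = 7
EF(A3) = ES + duration = 7 + 5 = 12
Successor of A3 is M. ES(M) = max(sum(A), sum(B)) = max(12, 32) = 32
Free float = ES(successor) - EF(current) = 32 - 12 = 20

20


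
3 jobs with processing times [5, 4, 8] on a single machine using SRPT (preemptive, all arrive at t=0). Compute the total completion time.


Since all jobs arrive at t=0, SRPT equals SPT ordering.
SPT order: [4, 5, 8]
Completion times:
  Job 1: p=4, C=4
  Job 2: p=5, C=9
  Job 3: p=8, C=17
Total completion time = 4 + 9 + 17 = 30

30


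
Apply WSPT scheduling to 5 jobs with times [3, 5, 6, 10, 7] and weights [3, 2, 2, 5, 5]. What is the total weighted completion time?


Compute p/w ratios and sort ascending (WSPT): [(3, 3), (7, 5), (10, 5), (5, 2), (6, 2)]
Compute weighted completion times:
  Job (p=3,w=3): C=3, w*C=3*3=9
  Job (p=7,w=5): C=10, w*C=5*10=50
  Job (p=10,w=5): C=20, w*C=5*20=100
  Job (p=5,w=2): C=25, w*C=2*25=50
  Job (p=6,w=2): C=31, w*C=2*31=62
Total weighted completion time = 271

271


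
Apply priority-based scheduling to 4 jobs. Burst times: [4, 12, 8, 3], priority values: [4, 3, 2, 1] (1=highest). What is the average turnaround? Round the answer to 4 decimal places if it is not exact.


Sort by priority (ascending = highest first):
Order: [(1, 3), (2, 8), (3, 12), (4, 4)]
Completion times:
  Priority 1, burst=3, C=3
  Priority 2, burst=8, C=11
  Priority 3, burst=12, C=23
  Priority 4, burst=4, C=27
Average turnaround = 64/4 = 16.0

16.0
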